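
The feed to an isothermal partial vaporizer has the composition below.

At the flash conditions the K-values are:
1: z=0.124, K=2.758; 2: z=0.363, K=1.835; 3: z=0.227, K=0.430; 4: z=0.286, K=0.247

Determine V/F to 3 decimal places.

V/F = 0.230

Rachford–Rice: g(V/F) = Σ zᵢ(Kᵢ−1)/(1+V/F(Kᵢ−1)) = 0.
Check two-phase: ΣzᵢKᵢ = 1.176 > 1 and Σzᵢ/Kᵢ = 1.929 > 1, so g(0) = 0.176 > 0 and g(1) = -0.929 < 0.
Newton iteration, V/F⁰ = 0.62:
  V/F = 0.620: g = -0.3000, g' = -0.945 → V/F = 0.302
  V/F = 0.302: g = -0.0508, g' = -0.704 → V/F = 0.230
Converged at V/F = 0.230.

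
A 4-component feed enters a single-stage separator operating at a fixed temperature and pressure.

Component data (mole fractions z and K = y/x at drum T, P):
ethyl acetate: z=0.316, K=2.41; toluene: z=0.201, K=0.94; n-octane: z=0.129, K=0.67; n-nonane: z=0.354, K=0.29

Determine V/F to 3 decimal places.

V/F = 0.195

Newton–Raphson from V/F = 0.37:
  V/F = 0.370: g = -0.1089, g' = -0.619 → V/F = 0.194
  V/F = 0.194: g = 0.0007, g' = -0.644 → V/F = 0.195
Converged at V/F = 0.195.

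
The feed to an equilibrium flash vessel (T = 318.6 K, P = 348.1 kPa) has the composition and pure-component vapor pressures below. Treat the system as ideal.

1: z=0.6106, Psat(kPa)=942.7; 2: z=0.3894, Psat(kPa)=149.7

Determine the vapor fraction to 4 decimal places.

ψ = 0.8434

Raoult's law: Kᵢ = Pᵢˢᵃᵗ/P = Pᵢˢᵃᵗ/348.1.
  K_1 = 942.7/348.1 = 2.708130, K_2 = 149.7/348.1 = 0.430049
Newton iteration, ψ⁰ = 0.5:
  ψ = 0.5000: g = 0.25215, g' = -0.7657 → ψ = 0.8293
  ψ = 0.8293: g = 0.01073, g' = -0.7600 → ψ = 0.8434
Converged at ψ = 0.8434.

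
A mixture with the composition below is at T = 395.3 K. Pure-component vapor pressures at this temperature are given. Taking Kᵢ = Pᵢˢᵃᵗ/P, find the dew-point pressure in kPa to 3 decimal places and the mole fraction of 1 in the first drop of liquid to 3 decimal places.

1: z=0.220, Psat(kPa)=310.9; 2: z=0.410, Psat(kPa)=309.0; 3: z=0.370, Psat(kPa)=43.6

At the dew point ψ → 1, so Σzᵢ/Kᵢ = 1 with Kᵢ = Pᵢˢᵃᵗ/P ⇒ 1/P = Σzᵢ/Pᵢˢᵃᵗ.
1/P = 0.220/310.9 + 0.410/309.0 + 0.370/43.6 = 0.010521 ⇒ P = 95.051 kPa
xᵢ = zᵢP/Pᵢˢᵃᵗ ⇒ x_1 = 0.220·95.051/310.9 = 0.067

Pdew = 95.051 kPa, x_1 = 0.067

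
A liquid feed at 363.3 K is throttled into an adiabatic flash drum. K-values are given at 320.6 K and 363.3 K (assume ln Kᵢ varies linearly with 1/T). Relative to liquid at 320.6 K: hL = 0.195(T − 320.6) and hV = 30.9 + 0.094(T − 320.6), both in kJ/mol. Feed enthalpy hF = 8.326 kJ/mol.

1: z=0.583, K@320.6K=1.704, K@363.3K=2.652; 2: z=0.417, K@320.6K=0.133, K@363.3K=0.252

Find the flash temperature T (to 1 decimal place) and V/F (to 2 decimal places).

T = 329.6 K, V/F = 0.22

Adiabatic flash: solve Rachford–Rice at each trial T, then check hF = ψ·hV(T) + (1−ψ)·hL(T).
  T = 320.6 K: K = (1.704, 0.133), RR gives ψ = 0.080, H_out = 2.475 kJ/mol
  T = 363.3 K: K = (2.652, 0.252), RR gives ψ = 0.527, H_out = 22.338 kJ/mol
  T = 342.0 K: K = (2.156, 0.187), RR gives ψ = 0.356, H_out = 14.416 kJ/mol
  T = 331.3 K: K = (1.924, 0.159), RR gives ψ = 0.242, H_out = 9.292 kJ/mol
  T = 326.0 K: K = (1.814, 0.146), RR gives ψ = 0.170, H_out = 6.206 kJ/mol
  T = 328.6 K: K = (1.868, 0.152), RR gives ψ = 0.207, H_out = 7.779 kJ/mol
  T = 330.0 K: K = (1.897, 0.155), RR gives ψ = 0.225, H_out = 8.578 kJ/mol
Linear interpolation between T = 328.6 (H_out = 7.779) and T = 330.0 (H_out = 8.578) on hF = 8.326 gives T ≈ 329.6 K, at which ψ = 0.22.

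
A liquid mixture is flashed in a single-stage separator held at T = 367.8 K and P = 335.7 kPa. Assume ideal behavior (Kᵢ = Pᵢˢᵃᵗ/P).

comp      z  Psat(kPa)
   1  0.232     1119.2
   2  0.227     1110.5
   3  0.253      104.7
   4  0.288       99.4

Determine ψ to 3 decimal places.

Raoult's law: Kᵢ = Pᵢˢᵃᵗ/P = Pᵢˢᵃᵗ/335.7.
  K_1 = 1119.2/335.7 = 3.33393, K_2 = 1110.5/335.7 = 3.30801, K_3 = 104.7/335.7 = 0.31189, K_4 = 99.4/335.7 = 0.29610
Newton iteration, ψ⁰ = 0.56:
  ψ = 0.560: g = -0.1546, g' = -1.173 → ψ = 0.428
  ψ = 0.428: g = -0.0027, g' = -1.155 → ψ = 0.426
Converged at ψ = 0.426.

ψ = 0.426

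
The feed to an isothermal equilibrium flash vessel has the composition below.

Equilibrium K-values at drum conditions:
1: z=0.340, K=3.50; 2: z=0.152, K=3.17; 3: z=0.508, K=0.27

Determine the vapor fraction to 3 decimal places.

Newton–Raphson from ψ = 0.5:
  ψ = 0.500: g = -0.0480, g' = -1.256 → ψ = 0.462
Converged at ψ = 0.462.

ψ = 0.462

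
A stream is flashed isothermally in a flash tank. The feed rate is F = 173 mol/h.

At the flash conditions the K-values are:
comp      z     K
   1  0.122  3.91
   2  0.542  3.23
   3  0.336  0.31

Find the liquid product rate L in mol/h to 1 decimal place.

Newton iteration, β⁰ = 0.54:
  β = 0.540: g = 0.3169, g' = -1.117 → β = 0.824
  β = 0.824: g = -0.0064, g' = -1.283 → β = 0.819
Converged at β = 0.819.
Then V = β·F = 0.8186·173 = 141.6 mol/h and L = F − V = 31.4 mol/h.

L = 31.4 mol/h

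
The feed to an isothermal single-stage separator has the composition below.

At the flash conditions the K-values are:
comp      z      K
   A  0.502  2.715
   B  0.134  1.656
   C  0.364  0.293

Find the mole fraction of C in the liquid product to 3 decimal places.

x_C = 0.667

Rachford–Rice: g(ψ) = Σ zᵢ(Kᵢ−1)/(1+ψ(Kᵢ−1)) = 0.
Check two-phase: ΣzᵢKᵢ = 1.691 > 1 and Σzᵢ/Kᵢ = 1.508 > 1, so g(0) = 0.691 > 0 and g(1) = -0.508 < 0.
Newton–Raphson from ψ = 0.53:
  ψ = 0.530: g = 0.1047, g' = -0.902 → ψ = 0.646
  ψ = 0.646: g = -0.0035, g' = -0.977 → ψ = 0.642
Converged at ψ = 0.642.
Compositions from xᵢ = zᵢ/(1+ψ(Kᵢ−1)), yᵢ = Kᵢxᵢ:
  A: x = 0.239, y = 0.648
  B: x = 0.094, y = 0.156
  C: x = 0.667, y = 0.195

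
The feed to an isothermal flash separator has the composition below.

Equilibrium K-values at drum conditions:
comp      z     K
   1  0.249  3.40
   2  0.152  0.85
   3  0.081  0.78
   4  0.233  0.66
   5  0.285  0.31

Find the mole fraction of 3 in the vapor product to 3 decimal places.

y_3 = 0.067

Rachford–Rice: g(β) = Σ zᵢ(Kᵢ−1)/(1+β(Kᵢ−1)) = 0.
g(0) = ΣzᵢKᵢ − 1 = 0.281 and g(1) = 1 − Σzᵢ/Kᵢ = -0.628, so a root lies in (0, 1).
Newton–Raphson from β = 0.5:
  β = 0.500: g = -0.1687, g' = -0.661 → β = 0.245
  β = 0.245: g = 0.0110, g' = -0.806 → β = 0.258
Converged at β = 0.258.
Compositions from xᵢ = zᵢ/(1+β(Kᵢ−1)), yᵢ = Kᵢxᵢ:
  1: x = 0.154, y = 0.522
  2: x = 0.158, y = 0.134
  3: x = 0.086, y = 0.067
  4: x = 0.255, y = 0.169
  5: x = 0.347, y = 0.108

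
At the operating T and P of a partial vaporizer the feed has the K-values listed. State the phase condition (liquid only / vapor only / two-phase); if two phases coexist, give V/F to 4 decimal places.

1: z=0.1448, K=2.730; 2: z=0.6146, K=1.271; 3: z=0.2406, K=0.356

two-phase, V/F = 0.6334

ΣzᵢKᵢ = 1.2621; Σzᵢ/Kᵢ = 1.2124.
Both exceed 1, so a two-phase solution exists.
Material balance + equilibrium reduce to Σ zᵢ(Kᵢ−1)/(1+ψ(Kᵢ−1)) = 0.
Newton iteration, ψ⁰ = 0.5:
  ψ = 0.5000: g = 0.05247, g' = -0.3767 → ψ = 0.6393
  ψ = 0.6393: g = -0.00247, g' = -0.4188 → ψ = 0.6334
Converged at ψ = 0.6334.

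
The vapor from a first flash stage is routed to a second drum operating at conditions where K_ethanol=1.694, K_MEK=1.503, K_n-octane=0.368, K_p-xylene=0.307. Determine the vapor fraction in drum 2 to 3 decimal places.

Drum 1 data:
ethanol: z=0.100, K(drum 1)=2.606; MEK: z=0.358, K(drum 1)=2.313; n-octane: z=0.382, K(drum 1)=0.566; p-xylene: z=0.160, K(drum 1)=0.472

V/F (drum 2) = 0.186

Drum 1:
Newton iteration, ψ₁⁰ = 0.5:
  ψ₁ = 0.500: g = 0.0463, g' = -0.504 → ψ₁ = 0.592
  ψ₁ = 0.592: g = 0.0008, g' = -0.488 → ψ₁ = 0.594
Converged at ψ₁ = 0.594.
Drum-1 compositions:
  ethanol: x = 0.051, y = 0.133
  MEK: x = 0.201, y = 0.465
  n-octane: x = 0.515, y = 0.291
  p-xylene: x = 0.233, y = 0.110
Drum-2 feed = drum-1 vapor: z₂ = (0.1334, 0.4653, 0.2912, 0.1100).
Drum 2:
Rachford–Rice: g(ψ₂) = Σ zᵢ(Kᵢ−1)/(1+ψ₂(Kᵢ−1)) = 0.
g(0) = ΣzᵢKᵢ − 1 = 0.066 and g(1) = 1 − Σzᵢ/Kᵢ = -0.538, so a root lies in (0, 1).
Newton–Raphson from ψ₂ = 0.32:
  ψ₂ = 0.320: g = -0.0513, g' = -0.400 → ψ₂ = 0.192
  ψ₂ = 0.192: g = -0.0022, g' = -0.369 → ψ₂ = 0.186
Converged at ψ₂ = 0.186.
  ethanol: x = 0.118, y = 0.200
  MEK: x = 0.426, y = 0.640
  n-octane: x = 0.330, y = 0.121
  p-xylene: x = 0.126, y = 0.039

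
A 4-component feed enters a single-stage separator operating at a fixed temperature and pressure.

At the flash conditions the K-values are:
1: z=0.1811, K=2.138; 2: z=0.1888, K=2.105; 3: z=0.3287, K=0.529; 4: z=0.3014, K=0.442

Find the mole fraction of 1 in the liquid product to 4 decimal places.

Let ψ = V/F and solve Σ zᵢ(Kᵢ−1)/(1+ψ(Kᵢ−1)) = 0.
g(0) = ΣzᵢKᵢ − 1 = 0.0917 and g(1) = 1 − Σzᵢ/Kᵢ = -0.4777, so a root lies in (0, 1).
Iterate (Newton) starting at ψ = 0.44:
  ψ = 0.4400: g = -0.14050, g' = -0.4894 → ψ = 0.1529
  ψ = 0.1529: g = 0.00331, g' = -0.5357 → ψ = 0.1591
Converged at ψ = 0.1591.
Compositions from xᵢ = zᵢ/(1+ψ(Kᵢ−1)), yᵢ = Kᵢxᵢ:
  1: x = 0.1533, y = 0.3278
  2: x = 0.1606, y = 0.3380
  3: x = 0.3553, y = 0.1880
  4: x = 0.3308, y = 0.1462

x_1 = 0.1533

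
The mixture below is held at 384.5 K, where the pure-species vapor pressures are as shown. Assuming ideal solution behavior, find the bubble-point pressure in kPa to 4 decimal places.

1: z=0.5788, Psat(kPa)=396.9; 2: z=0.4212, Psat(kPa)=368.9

At the bubble point ψ → 0, so ΣzᵢKᵢ = 1 with Kᵢ = Pᵢˢᵃᵗ/P ⇒ P = ΣzᵢPᵢˢᵃᵗ.
P = 0.5788·396.9 + 0.4212·368.9 = 385.1064 kPa

Pbub = 385.1064 kPa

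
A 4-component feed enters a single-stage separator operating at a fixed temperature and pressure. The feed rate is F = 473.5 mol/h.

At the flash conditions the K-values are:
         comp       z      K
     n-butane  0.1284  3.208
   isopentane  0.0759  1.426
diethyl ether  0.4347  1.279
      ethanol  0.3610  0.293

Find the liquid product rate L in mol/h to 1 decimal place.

L = 342.3 mol/h

Rachford–Rice: g(V/F) = Σ zᵢ(Kᵢ−1)/(1+V/F(Kᵢ−1)) = 0.
Check two-phase: ΣzᵢKᵢ = 1.1819 > 1 and Σzᵢ/Kᵢ = 1.6652 > 1, so g(0) = 0.1819 > 0 and g(1) = -0.6652 < 0.
Iterate (Newton) starting at V/F = 0.5:
  V/F = 0.5000: g = -0.12695, g' = -0.6086 → V/F = 0.2914
  V/F = 0.2914: g = -0.00801, g' = -0.5579 → V/F = 0.2770
  V/F = 0.2770: g = 0.00002, g' = -0.5602 → V/F = 0.2771
Converged at V/F = 0.2771.
Then V = V/F·F = 0.2771·473.5 = 131.2 mol/h and L = F − V = 342.3 mol/h.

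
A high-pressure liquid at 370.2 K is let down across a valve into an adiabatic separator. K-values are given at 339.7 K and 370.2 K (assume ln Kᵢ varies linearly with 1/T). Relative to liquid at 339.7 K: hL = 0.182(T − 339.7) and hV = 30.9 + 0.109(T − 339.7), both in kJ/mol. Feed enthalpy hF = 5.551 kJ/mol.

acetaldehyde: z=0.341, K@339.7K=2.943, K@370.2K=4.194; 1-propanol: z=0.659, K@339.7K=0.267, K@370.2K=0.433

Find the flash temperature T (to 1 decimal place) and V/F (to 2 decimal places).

Adiabatic flash: solve Rachford–Rice at each trial T, then check hF = ψ·hV(T) + (1−ψ)·hL(T).
  T = 339.7 K: K = (2.943, 0.267), RR gives ψ = 0.126, H_out = 3.895 kJ/mol
  T = 370.2 K: K = (4.194, 0.433), RR gives ψ = 0.395, H_out = 16.880 kJ/mol
  T = 354.9 K: K = (3.538, 0.343), RR gives ψ = 0.260, H_out = 10.500 kJ/mol
  T = 347.3 K: K = (3.233, 0.304), RR gives ψ = 0.195, H_out = 7.288 kJ/mol
  T = 343.5 K: K = (3.086, 0.285), RR gives ψ = 0.161, H_out = 5.622 kJ/mol
  T = 341.6 K: K = (3.014, 0.276), RR gives ψ = 0.144, H_out = 4.767 kJ/mol
Linear interpolation between T = 341.6 (H_out = 4.767) and T = 343.5 (H_out = 5.622) on hF = 5.551 gives T ≈ 343.3 K, at which ψ = 0.16.

T = 343.3 K, V/F = 0.16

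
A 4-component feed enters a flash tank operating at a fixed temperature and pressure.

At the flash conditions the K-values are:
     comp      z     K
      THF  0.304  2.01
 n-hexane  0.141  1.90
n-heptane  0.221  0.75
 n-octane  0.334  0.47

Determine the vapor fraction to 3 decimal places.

Rachford–Rice: g(ψ) = Σ zᵢ(Kᵢ−1)/(1+ψ(Kᵢ−1)) = 0.
Feasibility: ΣzᵢKᵢ = 1.202, Σzᵢ/Kᵢ = 1.231 — both > 1, two phases present.
Newton–Raphson from ψ = 0.5:
  ψ = 0.500: g = -0.0125, g' = -0.383 → ψ = 0.467
Converged at ψ = 0.467.

ψ = 0.467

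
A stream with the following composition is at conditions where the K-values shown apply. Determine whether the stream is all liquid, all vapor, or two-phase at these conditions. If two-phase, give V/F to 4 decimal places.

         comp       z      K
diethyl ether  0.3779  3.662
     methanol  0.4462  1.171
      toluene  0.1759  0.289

ΣzᵢKᵢ = 1.9572; Σzᵢ/Kᵢ = 1.0929.
Both exceed 1, so a two-phase solution exists.
Let ψ = V/F and solve Σ zᵢ(Kᵢ−1)/(1+ψ(Kᵢ−1)) = 0.
Newton iteration, ψ⁰ = 0.36:
  ψ = 0.3600: g = 0.41748, g' = -0.8705 → ψ = 0.8396
  ψ = 0.8396: g = 0.06739, g' = -0.8132 → ψ = 0.9225
  ψ = 0.9225: g = -0.00640, g' = -0.9848 → ψ = 0.9160
  ψ = 0.9160: g = -0.00006, g' = -0.9674 → ψ = 0.9159
Converged at ψ = 0.9159.

two-phase, V/F = 0.9159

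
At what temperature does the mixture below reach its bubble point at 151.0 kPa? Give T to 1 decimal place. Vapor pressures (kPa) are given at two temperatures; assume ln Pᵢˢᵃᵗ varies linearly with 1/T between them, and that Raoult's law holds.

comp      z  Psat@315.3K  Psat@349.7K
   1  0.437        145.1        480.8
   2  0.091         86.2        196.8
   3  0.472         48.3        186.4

T = 328.0 K

Bubble-point temperature: ΣzᵢPᵢˢᵃᵗ(T) = P. Interpolate ln Pᵢˢᵃᵗ = aᵢ + bᵢ/T.
  T = 315.3 K: ΣzᵢPᵢˢᵃᵗ = 94.05 kPa
  T = 349.7 K: ΣzᵢPᵢˢᵃᵗ = 316.00 kPa
  T = 332.5 K: ΣzᵢPᵢˢᵃᵗ = 177.54 kPa
  T = 323.9 K: ΣzᵢPᵢˢᵃᵗ = 130.24 kPa
  T = 328.2 K: ΣzᵢPᵢˢᵃᵗ = 152.35 kPa
  T = 326.0 K: ΣzᵢPᵢˢᵃᵗ = 140.68 kPa
  T = 327.1 K: ΣzᵢPᵢˢᵃᵗ = 146.42 kPa
  T = 327.6 K: ΣzᵢPᵢˢᵃᵗ = 149.09 kPa
Interpolating between 327.6 K and 328.2 K gives T ≈ 328.0 K.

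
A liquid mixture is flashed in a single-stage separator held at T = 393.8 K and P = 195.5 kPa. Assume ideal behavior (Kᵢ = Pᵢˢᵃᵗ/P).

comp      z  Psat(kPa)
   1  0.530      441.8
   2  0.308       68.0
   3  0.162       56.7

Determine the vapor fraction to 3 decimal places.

Raoult's law: Kᵢ = Pᵢˢᵃᵗ/P = Pᵢˢᵃᵗ/195.5.
  K_1 = 441.8/195.5 = 2.25985, K_2 = 68.0/195.5 = 0.34783, K_3 = 56.7/195.5 = 0.29003
Material balance + equilibrium reduce to Σ zᵢ(Kᵢ−1)/(1+ψ(Kᵢ−1)) = 0.
Check two-phase: ΣzᵢKᵢ = 1.352 > 1 and Σzᵢ/Kᵢ = 1.679 > 1, so g(0) = 0.352 > 0 and g(1) = -0.679 < 0.
Iterate (Newton) starting at ψ = 0.47:
  ψ = 0.470: g = -0.0429, g' = -0.788 → ψ = 0.416
  ψ = 0.416: g = -0.0005, g' = -0.773 → ψ = 0.415
Converged at ψ = 0.415.

ψ = 0.415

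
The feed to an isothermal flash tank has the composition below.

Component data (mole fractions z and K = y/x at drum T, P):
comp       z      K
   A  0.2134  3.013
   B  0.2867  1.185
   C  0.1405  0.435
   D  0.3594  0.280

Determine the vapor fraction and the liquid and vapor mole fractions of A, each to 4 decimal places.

ψ = 0.1559, x_A = 0.1624, y_A = 0.4894

Iterate (Newton) starting at ψ = 0.58:
  ψ = 0.5800: g = -0.31630, g' = -0.8406 → ψ = 0.2037
  ψ = 0.2037: g = -0.03719, g' = -0.7572 → ψ = 0.1546
  ψ = 0.1546: g = 0.00103, g' = -0.8020 → ψ = 0.1559
Converged at ψ = 0.1559.
Compositions from xᵢ = zᵢ/(1+ψ(Kᵢ−1)), yᵢ = Kᵢxᵢ:
  A: x = 0.1624, y = 0.4894
  B: x = 0.2787, y = 0.3302
  C: x = 0.1541, y = 0.0670
  D: x = 0.4048, y = 0.1134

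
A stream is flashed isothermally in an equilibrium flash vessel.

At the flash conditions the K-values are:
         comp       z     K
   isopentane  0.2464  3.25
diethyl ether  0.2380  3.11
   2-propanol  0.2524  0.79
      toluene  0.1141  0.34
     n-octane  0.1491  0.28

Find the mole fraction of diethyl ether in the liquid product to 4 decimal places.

x_diethyl ether = 0.0961

Newton–Raphson from ψ = 0.5:
  ψ = 0.5000: g = 0.16591, g' = -0.8405 → ψ = 0.6974
  ψ = 0.6974: g = 0.00173, g' = -0.8602 → ψ = 0.6994
Converged at ψ = 0.6994.
Compositions from xᵢ = zᵢ/(1+ψ(Kᵢ−1)), yᵢ = Kᵢxᵢ:
  isopentane: x = 0.0957, y = 0.3112
  diethyl ether: x = 0.0961, y = 0.2990
  2-propanol: x = 0.2959, y = 0.2337
  toluene: x = 0.2119, y = 0.0721
  n-octane: x = 0.3003, y = 0.0841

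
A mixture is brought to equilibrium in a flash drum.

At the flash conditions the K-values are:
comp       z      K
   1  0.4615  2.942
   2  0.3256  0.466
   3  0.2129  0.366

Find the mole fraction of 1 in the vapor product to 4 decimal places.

y_1 = 0.6724

Let ψ = V/F and solve Σ zᵢ(Kᵢ−1)/(1+ψ(Kᵢ−1)) = 0.
Check two-phase: ΣzᵢKᵢ = 1.5874 > 1 and Σzᵢ/Kᵢ = 1.4373 > 1, so g(0) = 0.5874 > 0 and g(1) = -0.4373 < 0.
Iterate (Newton) starting at ψ = 0.49:
  ψ = 0.4900: g = 0.02794, g' = -0.8074 → ψ = 0.5246
  ψ = 0.5246: g = 0.00017, g' = -0.7984 → ψ = 0.5248
Converged at ψ = 0.5248.
Compositions from xᵢ = zᵢ/(1+ψ(Kᵢ−1)), yᵢ = Kᵢxᵢ:
  1: x = 0.2286, y = 0.6724
  2: x = 0.4524, y = 0.2108
  3: x = 0.3191, y = 0.1168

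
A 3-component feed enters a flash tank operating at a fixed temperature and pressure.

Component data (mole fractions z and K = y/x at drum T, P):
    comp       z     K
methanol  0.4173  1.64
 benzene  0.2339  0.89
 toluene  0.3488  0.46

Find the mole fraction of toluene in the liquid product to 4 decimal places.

x_toluene = 0.3904

Rachford–Rice: g(V/F) = Σ zᵢ(Kᵢ−1)/(1+V/F(Kᵢ−1)) = 0.
Feasibility: ΣzᵢKᵢ = 1.0530, Σzᵢ/Kᵢ = 1.2755 — both > 1, two phases present.
Iterate (Newton) starting at V/F = 0.35:
  V/F = 0.3500: g = -0.04081, g' = -0.2718 → V/F = 0.1998
  V/F = 0.1998: g = -0.00066, g' = -0.2651 → V/F = 0.1974
Converged at V/F = 0.1974.
Compositions from xᵢ = zᵢ/(1+V/F(Kᵢ−1)), yᵢ = Kᵢxᵢ:
  methanol: x = 0.3705, y = 0.6076
  benzene: x = 0.2391, y = 0.2128
  toluene: x = 0.3904, y = 0.1796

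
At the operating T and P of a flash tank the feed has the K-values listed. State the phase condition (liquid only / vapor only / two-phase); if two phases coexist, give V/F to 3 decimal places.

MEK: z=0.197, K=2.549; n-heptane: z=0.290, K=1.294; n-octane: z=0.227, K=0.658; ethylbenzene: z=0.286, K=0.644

ΣzᵢKᵢ = 1.211; Σzᵢ/Kᵢ = 1.090.
Both exceed 1, so a two-phase solution exists.
Rachford–Rice: g(ψ) = Σ zᵢ(Kᵢ−1)/(1+ψ(Kᵢ−1)) = 0.
Newton iteration, ψ⁰ = 0.6:
  ψ = 0.600: g = 0.0035, g' = -0.246 → ψ = 0.614
Converged at ψ = 0.614.

two-phase, V/F = 0.614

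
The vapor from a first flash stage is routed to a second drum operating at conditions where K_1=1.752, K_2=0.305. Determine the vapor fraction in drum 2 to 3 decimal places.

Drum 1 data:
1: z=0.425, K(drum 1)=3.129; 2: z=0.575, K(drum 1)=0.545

Drum 1:
Binary case is linear: z₁(K₁−1)(1+ψ₁(K₂−1)) + z₂(K₂−1)(1+ψ₁(K₁−1)) = 0
⇒ ψ₁ = [z₁(K₁−1)+z₂(K₂−1)] / [−(K₁−1)(K₂−1)] = 0.6432/0.9687 = 0.664
Drum-1 compositions:
  1: x = 0.176, y = 0.551
  2: x = 0.824, y = 0.449
Drum-2 feed = drum-1 vapor: z₂ = (0.5510, 0.4490).
Drum 2:
Material balance + equilibrium reduce to Σ zᵢ(Kᵢ−1)/(1+ψ₂(Kᵢ−1)) = 0.
Feasibility: ΣzᵢKᵢ = 1.102, Σzᵢ/Kᵢ = 1.787 — both > 1, two phases present.
Binary case is linear: z₁(K₁−1)(1+ψ₂(K₂−1)) + z₂(K₂−1)(1+ψ₂(K₁−1)) = 0
⇒ ψ₂ = [z₁(K₁−1)+z₂(K₂−1)] / [−(K₁−1)(K₂−1)] = 0.1022/0.5226 = 0.196
  1: x = 0.480, y = 0.841
  2: x = 0.520, y = 0.159

V/F (drum 2) = 0.196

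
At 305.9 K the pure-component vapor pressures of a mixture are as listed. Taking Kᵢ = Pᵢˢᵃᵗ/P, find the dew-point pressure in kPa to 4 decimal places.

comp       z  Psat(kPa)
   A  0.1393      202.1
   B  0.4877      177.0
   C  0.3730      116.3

Pdew = 150.3341 kPa

At the dew point ψ → 1, so Σzᵢ/Kᵢ = 1 with Kᵢ = Pᵢˢᵃᵗ/P ⇒ 1/P = Σzᵢ/Pᵢˢᵃᵗ.
1/P = 0.1393/202.1 + 0.4877/177.0 + 0.3730/116.3 = 0.0066519 ⇒ P = 150.3341 kPa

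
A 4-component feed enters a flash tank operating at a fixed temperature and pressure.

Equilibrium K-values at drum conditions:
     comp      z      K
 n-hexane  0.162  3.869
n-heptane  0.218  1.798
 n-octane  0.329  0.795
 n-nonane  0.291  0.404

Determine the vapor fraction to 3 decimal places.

Material balance + equilibrium reduce to Σ zᵢ(Kᵢ−1)/(1+ψ(Kᵢ−1)) = 0.
Check two-phase: ΣzᵢKᵢ = 1.398 > 1 and Σzᵢ/Kᵢ = 1.297 > 1, so g(0) = 0.398 > 0 and g(1) = -0.297 < 0.
Newton–Raphson from ψ = 0.64:
  ψ = 0.640: g = -0.0790, g' = -0.515 → ψ = 0.487
Converged at ψ = 0.487.

ψ = 0.487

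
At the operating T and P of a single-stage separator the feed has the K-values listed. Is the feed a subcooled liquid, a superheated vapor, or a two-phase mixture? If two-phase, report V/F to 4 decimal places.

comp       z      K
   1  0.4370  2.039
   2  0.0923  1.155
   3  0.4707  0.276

ΣzᵢKᵢ = 1.1276; Σzᵢ/Kᵢ = 1.9997.
Both exceed 1, so a two-phase solution exists.
Rachford–Rice: g(ψ) = Σ zᵢ(Kᵢ−1)/(1+ψ(Kᵢ−1)) = 0.
Iterate (Newton) starting at ψ = 0.38:
  ψ = 0.3800: g = -0.13110, g' = -0.7140 → ψ = 0.1964
  ψ = 0.1964: g = -0.00630, g' = -0.6628 → ψ = 0.1869
Converged at ψ = 0.1869.

two-phase, V/F = 0.1869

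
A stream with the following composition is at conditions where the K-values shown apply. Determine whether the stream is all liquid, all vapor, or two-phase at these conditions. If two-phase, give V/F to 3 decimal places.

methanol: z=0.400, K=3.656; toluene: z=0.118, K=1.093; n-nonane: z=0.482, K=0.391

ΣzᵢKᵢ = 1.780; Σzᵢ/Kᵢ = 1.450.
Both exceed 1, so a two-phase solution exists.
Newton iteration, ψ⁰ = 0.68:
  ψ = 0.680: g = -0.1121, g' = -0.880 → ψ = 0.553
  ψ = 0.553: g = -0.0015, g' = -0.870 → ψ = 0.551
Converged at ψ = 0.551.

two-phase, V/F = 0.551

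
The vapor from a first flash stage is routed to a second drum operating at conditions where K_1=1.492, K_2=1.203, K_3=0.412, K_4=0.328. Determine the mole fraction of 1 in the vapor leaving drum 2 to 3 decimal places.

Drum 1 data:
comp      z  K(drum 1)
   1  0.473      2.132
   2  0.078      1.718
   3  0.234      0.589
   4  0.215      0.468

Drum 1:
Rachford–Rice: g(ψ₁) = Σ zᵢ(Kᵢ−1)/(1+ψ₁(Kᵢ−1)) = 0.
Feasibility: ΣzᵢKᵢ = 1.381, Σzᵢ/Kᵢ = 1.124 — both > 1, two phases present.
Iterate (Newton) starting at ψ₁ = 0.5:
  ψ₁ = 0.500: g = 0.1062, g' = -0.444 → ψ₁ = 0.739
  ψ₁ = 0.739: g = 0.0015, g' = -0.444 → ψ₁ = 0.742
Converged at ψ₁ = 0.742.
Drum-1 compositions:
  1: x = 0.257, y = 0.548
  2: x = 0.051, y = 0.087
  3: x = 0.337, y = 0.198
  4: x = 0.355, y = 0.166
Drum-2 feed = drum-1 vapor: z₂ = (0.5479, 0.0874, 0.1984, 0.1663).
Drum 2:
Rachford–Rice: g(ψ₂) = Σ zᵢ(Kᵢ−1)/(1+ψ₂(Kᵢ−1)) = 0.
Check two-phase: ΣzᵢKᵢ = 1.059 > 1 and Σzᵢ/Kᵢ = 1.428 > 1, so g(0) = 0.059 > 0 and g(1) = -0.428 < 0.
Newton iteration, ψ₂⁰ = 0.35:
  ψ₂ = 0.350: g = -0.0464, g' = -0.337 → ψ₂ = 0.212
  ψ₂ = 0.212: g = -0.0025, g' = -0.304 → ψ₂ = 0.204
Converged at ψ₂ = 0.204.
  1: x = 0.498, y = 0.743
  2: x = 0.084, y = 0.101
  3: x = 0.225, y = 0.093
  4: x = 0.193, y = 0.063

y_1 (drum 2) = 0.743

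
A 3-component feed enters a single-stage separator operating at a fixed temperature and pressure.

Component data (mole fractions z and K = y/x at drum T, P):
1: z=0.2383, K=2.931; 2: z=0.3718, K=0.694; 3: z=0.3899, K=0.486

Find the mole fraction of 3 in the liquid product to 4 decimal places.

x_3 = 0.4297

Newton–Raphson from ψ = 0.69:
  ψ = 0.6900: g = -0.25748, g' = -0.4666 → ψ = 0.1382
  ψ = 0.1382: g = 0.02869, g' = -0.7109 → ψ = 0.1786
  ψ = 0.1786: g = 0.00116, g' = -0.6552 → ψ = 0.1803
Converged at ψ = 0.1803.
Compositions from xᵢ = zᵢ/(1+ψ(Kᵢ−1)), yᵢ = Kᵢxᵢ:
  1: x = 0.1767, y = 0.5180
  2: x = 0.3935, y = 0.2731
  3: x = 0.4297, y = 0.2089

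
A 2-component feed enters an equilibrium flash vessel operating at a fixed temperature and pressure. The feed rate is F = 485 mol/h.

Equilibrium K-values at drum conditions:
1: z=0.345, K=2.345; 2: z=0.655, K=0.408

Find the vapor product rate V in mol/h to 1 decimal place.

Binary case is linear: z₁(K₁−1)(1+β(K₂−1)) + z₂(K₂−1)(1+β(K₁−1)) = 0
⇒ β = [z₁(K₁−1)+z₂(K₂−1)] / [−(K₁−1)(K₂−1)] = 0.0763/0.7962 = 0.096
Then V = β·F = 0.0958·485 = 46.5 mol/h and L = F − V = 438.5 mol/h.

V = 46.5 mol/h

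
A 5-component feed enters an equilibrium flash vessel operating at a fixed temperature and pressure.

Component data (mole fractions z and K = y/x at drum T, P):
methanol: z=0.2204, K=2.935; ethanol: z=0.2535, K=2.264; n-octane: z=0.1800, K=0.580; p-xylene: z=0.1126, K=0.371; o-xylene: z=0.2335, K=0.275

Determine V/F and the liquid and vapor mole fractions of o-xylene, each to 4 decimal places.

V/F = 0.4363, x_o-xylene = 0.3415, y_o-xylene = 0.0939

Material balance + equilibrium reduce to Σ zᵢ(Kᵢ−1)/(1+V/F(Kᵢ−1)) = 0.
g(0) = ΣzᵢKᵢ − 1 = 0.4312 and g(1) = 1 − Σzᵢ/Kᵢ = -0.6500, so a root lies in (0, 1).
Newton iteration, V/F⁰ = 0.5:
  V/F = 0.5000: g = -0.05147, g' = -0.8129 → V/F = 0.4367
  V/F = 0.4367: g = -0.00033, g' = -0.8057 → V/F = 0.4363
Converged at V/F = 0.4363.
Compositions from xᵢ = zᵢ/(1+V/F(Kᵢ−1)), yᵢ = Kᵢxᵢ:
  methanol: x = 0.1195, y = 0.3508
  ethanol: x = 0.1634, y = 0.3699
  n-octane: x = 0.2204, y = 0.1278
  p-xylene: x = 0.1552, y = 0.0576
  o-xylene: x = 0.3415, y = 0.0939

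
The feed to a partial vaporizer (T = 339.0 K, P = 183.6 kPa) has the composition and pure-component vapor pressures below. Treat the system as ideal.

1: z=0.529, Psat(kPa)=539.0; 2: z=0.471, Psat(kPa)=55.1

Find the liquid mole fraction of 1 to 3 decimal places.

x_1 = 0.266

Raoult's law: Kᵢ = Pᵢˢᵃᵗ/P = Pᵢˢᵃᵗ/183.6.
  K_1 = 539.0/183.6 = 2.93573, K_2 = 55.1/183.6 = 0.30011
Iterate (Newton) starting at V/F = 0.5:
  V/F = 0.500: g = 0.0133, g' = -1.058 → V/F = 0.513
Converged at V/F = 0.513.
Compositions from xᵢ = zᵢ/(1+V/F(Kᵢ−1)), yᵢ = Kᵢxᵢ:
  1: x = 0.266, y = 0.780
  2: x = 0.734, y = 0.220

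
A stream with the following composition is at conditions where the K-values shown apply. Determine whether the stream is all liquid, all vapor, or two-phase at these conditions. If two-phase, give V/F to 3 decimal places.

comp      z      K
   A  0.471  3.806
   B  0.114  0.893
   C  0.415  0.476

two-phase, V/F = 0.828

ΣzᵢKᵢ = 2.092; Σzᵢ/Kᵢ = 1.123.
Both exceed 1, so a two-phase solution exists.
Iterate (Newton) starting at ψ = 0.7:
  ψ = 0.700: g = 0.0892, g' = -0.708 → ψ = 0.826
  ψ = 0.826: g = 0.0015, g' = -0.693 → ψ = 0.828
Converged at ψ = 0.828.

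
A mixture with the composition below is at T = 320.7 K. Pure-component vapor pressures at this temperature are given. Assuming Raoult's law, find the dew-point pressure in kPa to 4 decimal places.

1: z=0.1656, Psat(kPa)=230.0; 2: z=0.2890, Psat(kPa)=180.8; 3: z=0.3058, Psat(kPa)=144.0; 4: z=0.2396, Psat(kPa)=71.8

Pdew = 128.5494 kPa

At the dew point ψ → 1, so Σzᵢ/Kᵢ = 1 with Kᵢ = Pᵢˢᵃᵗ/P ⇒ 1/P = Σzᵢ/Pᵢˢᵃᵗ.
1/P = 0.1656/230.0 + 0.2890/180.8 + 0.3058/144.0 + 0.2396/71.8 = 0.0077791 ⇒ P = 128.5494 kPa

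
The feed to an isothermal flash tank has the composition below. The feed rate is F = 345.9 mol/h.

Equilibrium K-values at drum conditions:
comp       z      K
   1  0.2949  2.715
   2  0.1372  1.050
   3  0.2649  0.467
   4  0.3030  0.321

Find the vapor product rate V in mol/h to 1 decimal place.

Material balance + equilibrium reduce to Σ zᵢ(Kᵢ−1)/(1+β(Kᵢ−1)) = 0.
g(0) = ΣzᵢKᵢ − 1 = 0.1657 and g(1) = 1 − Σzᵢ/Kᵢ = -0.7504, so a root lies in (0, 1).
Newton iteration, β⁰ = 0.66:
  β = 0.6600: g = -0.34675, g' = -0.8290 → β = 0.2417
  β = 0.2417: g = -0.04388, g' = -0.7329 → β = 0.1818
  β = 0.1818: g = 0.00127, g' = -0.7784 → β = 0.1835
Converged at β = 0.1835.
Then V = β·F = 0.1835·345.9 = 63.5 mol/h and L = F − V = 282.4 mol/h.

V = 63.5 mol/h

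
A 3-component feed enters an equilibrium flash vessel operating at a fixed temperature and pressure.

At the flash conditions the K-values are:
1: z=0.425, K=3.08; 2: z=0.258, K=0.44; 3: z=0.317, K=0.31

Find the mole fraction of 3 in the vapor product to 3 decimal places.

y_3 = 0.135

Let β = V/F and solve Σ zᵢ(Kᵢ−1)/(1+β(Kᵢ−1)) = 0.
Feasibility: ΣzᵢKᵢ = 1.521, Σzᵢ/Kᵢ = 1.747 — both > 1, two phases present.
Iterate (Newton) starting at β = 0.68:
  β = 0.680: g = -0.2793, g' = -1.062 → β = 0.417
  β = 0.417: g = -0.0222, g' = -0.962 → β = 0.394
Converged at β = 0.394.
Compositions from xᵢ = zᵢ/(1+β(Kᵢ−1)), yᵢ = Kᵢxᵢ:
  1: x = 0.234, y = 0.719
  2: x = 0.331, y = 0.146
  3: x = 0.435, y = 0.135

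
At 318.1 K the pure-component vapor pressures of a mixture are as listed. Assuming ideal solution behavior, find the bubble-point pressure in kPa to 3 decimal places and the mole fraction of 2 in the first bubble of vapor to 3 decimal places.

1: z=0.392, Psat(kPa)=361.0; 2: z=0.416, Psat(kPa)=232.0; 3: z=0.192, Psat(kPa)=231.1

Pbub = 282.395 kPa, y_2 = 0.342

At the bubble point ψ → 0, so ΣzᵢKᵢ = 1 with Kᵢ = Pᵢˢᵃᵗ/P ⇒ P = ΣzᵢPᵢˢᵃᵗ.
P = 0.392·361.0 + 0.416·232.0 + 0.192·231.1 = 282.395 kPa
yᵢ = zᵢPᵢˢᵃᵗ/P ⇒ y_2 = 0.416·232.0/282.395 = 0.342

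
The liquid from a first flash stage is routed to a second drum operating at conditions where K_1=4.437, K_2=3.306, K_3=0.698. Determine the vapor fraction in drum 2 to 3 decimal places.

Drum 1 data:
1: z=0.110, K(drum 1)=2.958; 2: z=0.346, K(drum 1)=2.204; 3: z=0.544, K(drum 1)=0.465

V/F (drum 2) = 0.647

Drum 1:
Newton iteration, ψ₁⁰ = 0.5:
  ψ₁ = 0.500: g = -0.0285, g' = -0.593 → ψ₁ = 0.452
Converged at ψ₁ = 0.452.
Drum-1 compositions:
  1: x = 0.058, y = 0.173
  2: x = 0.224, y = 0.494
  3: x = 0.718, y = 0.334
Drum-2 feed = drum-1 liquid: z₂ = (0.0583, 0.2240, 0.7176).
Drum 2:
Rachford–Rice: g(ψ₂) = Σ zᵢ(Kᵢ−1)/(1+ψ₂(Kᵢ−1)) = 0.
g(0) = ΣzᵢKᵢ − 1 = 0.500 and g(1) = 1 − Σzᵢ/Kᵢ = -0.109, so a root lies in (0, 1).
Newton iteration, ψ₂⁰ = 0.69:
  ψ₂ = 0.690: g = -0.0149, g' = -0.342 → ψ₂ = 0.646
  ψ₂ = 0.646: g = 0.0004, g' = -0.360 → ψ₂ = 0.647
Converged at ψ₂ = 0.647.
  1: x = 0.018, y = 0.080
  2: x = 0.090, y = 0.297
  3: x = 0.892, y = 0.623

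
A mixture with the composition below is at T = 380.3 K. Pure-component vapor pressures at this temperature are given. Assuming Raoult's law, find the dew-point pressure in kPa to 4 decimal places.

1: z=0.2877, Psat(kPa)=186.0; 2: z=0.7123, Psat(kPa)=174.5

Pdew = 177.6602 kPa

At the dew point ψ → 1, so Σzᵢ/Kᵢ = 1 with Kᵢ = Pᵢˢᵃᵗ/P ⇒ 1/P = Σzᵢ/Pᵢˢᵃᵗ.
1/P = 0.2877/186.0 + 0.7123/174.5 = 0.0056287 ⇒ P = 177.6602 kPa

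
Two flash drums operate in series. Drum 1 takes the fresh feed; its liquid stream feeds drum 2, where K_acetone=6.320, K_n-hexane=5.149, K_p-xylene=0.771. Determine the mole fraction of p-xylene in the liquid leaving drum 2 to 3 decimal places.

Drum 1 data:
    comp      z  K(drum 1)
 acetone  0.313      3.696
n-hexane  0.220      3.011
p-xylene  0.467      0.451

x_p-xylene (drum 2) = 0.954

Drum 1:
Rachford–Rice: g(ψ₁) = Σ zᵢ(Kᵢ−1)/(1+ψ₁(Kᵢ−1)) = 0.
Feasibility: ΣzᵢKᵢ = 2.030, Σzᵢ/Kᵢ = 1.193 — both > 1, two phases present.
Iterate (Newton) starting at ψ₁ = 0.5:
  ψ₁ = 0.500: g = 0.2266, g' = -0.901 → ψ₁ = 0.751
  ψ₁ = 0.751: g = 0.0186, g' = -0.797 → ψ₁ = 0.775
Converged at ψ₁ = 0.775.
Drum-1 compositions:
  acetone: x = 0.101, y = 0.375
  n-hexane: x = 0.086, y = 0.259
  p-xylene: x = 0.813, y = 0.367
Drum-2 feed = drum-1 liquid: z₂ = (0.1013, 0.0860, 0.8127).
Drum 2:
Let ψ₂ = V/F and solve Σ zᵢ(Kᵢ−1)/(1+ψ₂(Kᵢ−1)) = 0.
Feasibility: ΣzᵢKᵢ = 1.710, Σzᵢ/Kᵢ = 1.087 — both > 1, two phases present.
Newton iteration, ψ₂⁰ = 0.5:
  ψ₂ = 0.500: g = 0.0532, g' = -0.425 → ψ₂ = 0.625
  ψ₂ = 0.625: g = 0.0067, g' = -0.326 → ψ₂ = 0.646
Converged at ψ₂ = 0.646.
  acetone: x = 0.023, y = 0.144
  n-hexane: x = 0.023, y = 0.120
  p-xylene: x = 0.954, y = 0.735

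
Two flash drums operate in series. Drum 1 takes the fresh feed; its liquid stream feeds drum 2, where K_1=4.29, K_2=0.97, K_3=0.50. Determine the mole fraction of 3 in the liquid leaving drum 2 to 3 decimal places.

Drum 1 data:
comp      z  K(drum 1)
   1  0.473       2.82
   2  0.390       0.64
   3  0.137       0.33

Drum 1:
Material balance + equilibrium reduce to Σ zᵢ(Kᵢ−1)/(1+ψ₁(Kᵢ−1)) = 0.
Check two-phase: ΣzᵢKᵢ = 1.629 > 1 and Σzᵢ/Kᵢ = 1.192 > 1, so g(0) = 0.629 > 0 and g(1) = -0.192 < 0.
Newton–Raphson from ψ₁ = 0.5:
  ψ₁ = 0.500: g = 0.1415, g' = -0.644 → ψ₁ = 0.720
  ψ₁ = 0.720: g = 0.0059, g' = -0.615 → ψ₁ = 0.729
Converged at ψ₁ = 0.729.
Drum-1 compositions:
  1: x = 0.203, y = 0.573
  2: x = 0.529, y = 0.338
  3: x = 0.268, y = 0.088
Drum-2 feed = drum-1 liquid: z₂ = (0.2032, 0.5289, 0.2679).
Drum 2:
Rachford–Rice: g(ψ₂) = Σ zᵢ(Kᵢ−1)/(1+ψ₂(Kᵢ−1)) = 0.
Check two-phase: ΣzᵢKᵢ = 1.519 > 1 and Σzᵢ/Kᵢ = 1.128 > 1, so g(0) = 0.519 > 0 and g(1) = -0.128 < 0.
Newton iteration, ψ₂⁰ = 0.5:
  ψ₂ = 0.500: g = 0.0581, g' = -0.434 → ψ₂ = 0.634
  ψ₂ = 0.634: g = 0.0044, g' = -0.375 → ψ₂ = 0.646
Converged at ψ₂ = 0.646.
  1: x = 0.065, y = 0.279
  2: x = 0.539, y = 0.523
  3: x = 0.396, y = 0.198

x_3 (drum 2) = 0.396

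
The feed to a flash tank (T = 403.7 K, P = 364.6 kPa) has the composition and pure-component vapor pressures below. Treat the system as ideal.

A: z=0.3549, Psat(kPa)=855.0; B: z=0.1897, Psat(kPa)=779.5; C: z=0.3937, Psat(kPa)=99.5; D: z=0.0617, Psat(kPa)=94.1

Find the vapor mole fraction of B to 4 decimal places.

Raoult's law: Kᵢ = Pᵢˢᵃᵗ/P = Pᵢˢᵃᵗ/364.6.
  K_A = 855.0/364.6 = 2.345036, K_B = 779.5/364.6 = 2.137959, K_C = 99.5/364.6 = 0.272902, K_D = 94.1/364.6 = 0.258091
Material balance + equilibrium reduce to Σ zᵢ(Kᵢ−1)/(1+ψ(Kᵢ−1)) = 0.
g(0) = ΣzᵢKᵢ − 1 = 0.3612 and g(1) = 1 − Σzᵢ/Kᵢ = -0.9218, so a root lies in (0, 1).
Newton iteration, ψ⁰ = 0.5:
  ψ = 0.5000: g = -0.09955, g' = -0.9290 → ψ = 0.3928
  ψ = 0.3928: g = -0.00382, g' = -0.8677 → ψ = 0.3884
Converged at ψ = 0.3884.
Compositions from xᵢ = zᵢ/(1+ψ(Kᵢ−1)), yᵢ = Kᵢxᵢ:
  A: x = 0.2331, y = 0.5466
  B: x = 0.1316, y = 0.2813
  C: x = 0.5487, y = 0.1497
  D: x = 0.0867, y = 0.0224

y_B = 0.2813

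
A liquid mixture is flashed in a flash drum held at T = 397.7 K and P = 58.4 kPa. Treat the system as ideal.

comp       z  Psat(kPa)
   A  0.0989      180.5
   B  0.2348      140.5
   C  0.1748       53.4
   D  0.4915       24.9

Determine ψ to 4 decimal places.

ψ = 0.3053

Raoult's law: Kᵢ = Pᵢˢᵃᵗ/P = Pᵢˢᵃᵗ/58.4.
  K_A = 180.5/58.4 = 3.090753, K_B = 140.5/58.4 = 2.405822, K_C = 53.4/58.4 = 0.914384, K_D = 24.9/58.4 = 0.426370
Let ψ = V/F and solve Σ zᵢ(Kᵢ−1)/(1+ψ(Kᵢ−1)) = 0.
Check two-phase: ΣzᵢKᵢ = 1.2400 > 1 and Σzᵢ/Kᵢ = 1.4735 > 1, so g(0) = 0.2400 > 0 and g(1) = -0.4735 < 0.
Newton–Raphson from ψ = 0.5:
  ψ = 0.5000: g = -0.11603, g' = -0.5827 → ψ = 0.3009
  ψ = 0.3009: g = 0.00278, g' = -0.6297 → ψ = 0.3053
Converged at ψ = 0.3053.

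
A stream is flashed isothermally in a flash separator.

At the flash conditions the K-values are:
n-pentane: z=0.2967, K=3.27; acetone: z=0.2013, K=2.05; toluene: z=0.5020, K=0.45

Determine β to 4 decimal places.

Newton–Raphson from β = 0.67:
  β = 0.6700: g = -0.04597, g' = -0.6978 → β = 0.6041
  β = 0.6041: g = -0.00015, g' = -0.6956 → β = 0.6039
Converged at β = 0.6039.

β = 0.6039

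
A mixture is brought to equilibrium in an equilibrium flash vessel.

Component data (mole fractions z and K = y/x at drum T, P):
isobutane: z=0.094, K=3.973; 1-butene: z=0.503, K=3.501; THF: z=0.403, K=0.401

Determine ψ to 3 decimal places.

Iterate (Newton) starting at ψ = 0.36:
  ψ = 0.360: g = 0.4892, g' = -1.300 → ψ = 0.736
  ψ = 0.736: g = 0.0985, g' = -0.934 → ψ = 0.842
  ψ = 0.842: g = -0.0020, g' = -0.982 → ψ = 0.840
Converged at ψ = 0.840.

ψ = 0.840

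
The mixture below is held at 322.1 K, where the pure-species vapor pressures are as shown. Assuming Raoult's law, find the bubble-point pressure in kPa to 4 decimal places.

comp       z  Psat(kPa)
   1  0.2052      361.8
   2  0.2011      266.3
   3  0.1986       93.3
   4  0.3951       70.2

At the bubble point ψ → 0, so ΣzᵢKᵢ = 1 with Kᵢ = Pᵢˢᵃᵗ/P ⇒ P = ΣzᵢPᵢˢᵃᵗ.
P = 0.2052·361.8 + 0.2011·266.3 + 0.1986·93.3 + 0.3951·70.2 = 174.0597 kPa

Pbub = 174.0597 kPa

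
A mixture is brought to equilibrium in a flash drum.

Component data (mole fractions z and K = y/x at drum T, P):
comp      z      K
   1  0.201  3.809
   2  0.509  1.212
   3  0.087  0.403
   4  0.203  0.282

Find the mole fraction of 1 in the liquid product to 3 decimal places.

x_1 = 0.079

Material balance + equilibrium reduce to Σ zᵢ(Kᵢ−1)/(1+V/F(Kᵢ−1)) = 0.
Check two-phase: ΣzᵢKᵢ = 1.475 > 1 and Σzᵢ/Kᵢ = 1.408 > 1, so g(0) = 0.475 > 0 and g(1) = -0.408 < 0.
Newton iteration, V/F⁰ = 0.5:
  V/F = 0.500: g = 0.0310, g' = -0.611 → V/F = 0.551
  V/F = 0.551: g = -0.0001, g' = -0.618 → V/F = 0.550
Converged at V/F = 0.550.
Compositions from xᵢ = zᵢ/(1+V/F(Kᵢ−1)), yᵢ = Kᵢxᵢ:
  1: x = 0.079, y = 0.301
  2: x = 0.456, y = 0.552
  3: x = 0.130, y = 0.052
  4: x = 0.336, y = 0.095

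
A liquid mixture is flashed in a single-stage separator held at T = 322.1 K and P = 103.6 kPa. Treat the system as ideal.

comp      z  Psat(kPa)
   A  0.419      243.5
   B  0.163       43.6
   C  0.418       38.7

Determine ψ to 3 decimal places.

Raoult's law: Kᵢ = Pᵢˢᵃᵗ/P = Pᵢˢᵃᵗ/103.6.
  K_A = 243.5/103.6 = 2.35039, K_B = 43.6/103.6 = 0.42085, K_C = 38.7/103.6 = 0.37355
Material balance + equilibrium reduce to Σ zᵢ(Kᵢ−1)/(1+ψ(Kᵢ−1)) = 0.
g(0) = ΣzᵢKᵢ − 1 = 0.210 and g(1) = 1 − Σzᵢ/Kᵢ = -0.685, so a root lies in (0, 1).
Newton iteration, ψ⁰ = 0.59:
  ψ = 0.590: g = -0.2439, g' = -0.776 → ψ = 0.276
  ψ = 0.276: g = -0.0165, g' = -0.723 → ψ = 0.253
Converged at ψ = 0.253.

ψ = 0.253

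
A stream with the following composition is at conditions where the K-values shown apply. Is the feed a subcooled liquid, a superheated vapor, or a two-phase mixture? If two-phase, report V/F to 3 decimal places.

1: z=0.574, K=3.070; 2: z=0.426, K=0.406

ΣzᵢKᵢ = 1.935; Σzᵢ/Kᵢ = 1.236.
Both exceed 1, so a two-phase solution exists.
Material balance + equilibrium reduce to Σ zᵢ(Kᵢ−1)/(1+ψ(Kᵢ−1)) = 0.
Binary case is linear: z₁(K₁−1)(1+ψ(K₂−1)) + z₂(K₂−1)(1+ψ(K₁−1)) = 0
⇒ ψ = [z₁(K₁−1)+z₂(K₂−1)] / [−(K₁−1)(K₂−1)] = 0.9351/1.2296 = 0.761

two-phase, V/F = 0.761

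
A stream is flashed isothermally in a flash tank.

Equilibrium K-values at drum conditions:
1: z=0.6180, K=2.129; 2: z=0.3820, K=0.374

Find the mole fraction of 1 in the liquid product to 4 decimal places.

Binary case is linear: z₁(K₁−1)(1+ψ(K₂−1)) + z₂(K₂−1)(1+ψ(K₁−1)) = 0
⇒ ψ = [z₁(K₁−1)+z₂(K₂−1)] / [−(K₁−1)(K₂−1)] = 0.45859/0.70675 = 0.6489
Compositions from xᵢ = zᵢ/(1+ψ(Kᵢ−1)), yᵢ = Kᵢxᵢ:
  1: x = 0.3567, y = 0.7594
  2: x = 0.6433, y = 0.2406

x_1 = 0.3567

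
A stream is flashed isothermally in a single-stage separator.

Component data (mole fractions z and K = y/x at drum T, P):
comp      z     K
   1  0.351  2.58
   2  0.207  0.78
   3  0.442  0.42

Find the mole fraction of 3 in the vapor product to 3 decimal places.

y_3 = 0.229

Iterate (Newton) starting at β = 0.43:
  β = 0.430: g = -0.0616, g' = -0.587 → β = 0.325
  β = 0.325: g = 0.0015, g' = -0.620 → β = 0.327
Converged at β = 0.327.
Compositions from xᵢ = zᵢ/(1+β(Kᵢ−1)), yᵢ = Kᵢxᵢ:
  1: x = 0.231, y = 0.597
  2: x = 0.223, y = 0.174
  3: x = 0.546, y = 0.229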